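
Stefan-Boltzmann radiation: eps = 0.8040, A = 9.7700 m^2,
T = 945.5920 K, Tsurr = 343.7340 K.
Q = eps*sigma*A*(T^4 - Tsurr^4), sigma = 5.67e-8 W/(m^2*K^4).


T^4 = 7.9949e+11
Tsurr^4 = 1.3960e+10
Q = 0.8040 * 5.67e-8 * 9.7700 * 7.8553e+11 = 349863.4103 W

349863.4103 W


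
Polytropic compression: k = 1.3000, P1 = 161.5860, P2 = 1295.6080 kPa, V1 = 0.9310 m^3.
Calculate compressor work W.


(k-1)/k = 0.2308
(P2/P1)^exp = 1.6167
W = 4.3333 * 161.5860 * 0.9310 * (1.6167 - 1) = 402.0267 kJ

402.0267 kJ


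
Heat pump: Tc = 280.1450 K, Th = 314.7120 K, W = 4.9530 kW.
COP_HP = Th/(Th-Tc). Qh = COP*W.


COP = 314.7120 / 34.5670 = 9.1044
Qh = 9.1044 * 4.9530 = 45.0941 kW

COP = 9.1044, Qh = 45.0941 kW


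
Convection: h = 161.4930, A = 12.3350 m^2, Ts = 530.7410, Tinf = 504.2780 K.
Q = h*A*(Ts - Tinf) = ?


dT = 26.4630 K
Q = 161.4930 * 12.3350 * 26.4630 = 52714.7235 W

52714.7235 W


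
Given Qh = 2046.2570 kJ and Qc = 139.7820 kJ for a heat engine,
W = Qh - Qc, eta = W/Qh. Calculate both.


W = 2046.2570 - 139.7820 = 1906.4750 kJ
eta = 1906.4750 / 2046.2570 = 0.9317 = 93.1689%

W = 1906.4750 kJ, eta = 93.1689%


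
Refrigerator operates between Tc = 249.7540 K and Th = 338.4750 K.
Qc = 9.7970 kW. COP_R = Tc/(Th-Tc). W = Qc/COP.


COP = 249.7540 / 88.7210 = 2.8150
W = 9.7970 / 2.8150 = 3.4802 kW

COP = 2.8150, W = 3.4802 kW


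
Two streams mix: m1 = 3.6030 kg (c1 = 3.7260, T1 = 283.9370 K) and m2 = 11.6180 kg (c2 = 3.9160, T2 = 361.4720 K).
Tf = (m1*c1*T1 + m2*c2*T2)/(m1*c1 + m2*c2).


num = 20257.3531
den = 58.9209
Tf = 343.8061 K

343.8061 K


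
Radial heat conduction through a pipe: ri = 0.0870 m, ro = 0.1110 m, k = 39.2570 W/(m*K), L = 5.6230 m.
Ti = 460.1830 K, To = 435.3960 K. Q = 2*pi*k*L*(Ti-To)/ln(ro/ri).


dT = 24.7870 K
ln(ro/ri) = 0.2436
Q = 2*pi*39.2570*5.6230*24.7870 / 0.2436 = 141114.7384 W

141114.7384 W


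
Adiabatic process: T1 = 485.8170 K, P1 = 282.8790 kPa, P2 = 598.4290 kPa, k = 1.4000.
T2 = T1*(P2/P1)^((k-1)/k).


(k-1)/k = 0.2857
(P2/P1)^exp = 1.2387
T2 = 485.8170 * 1.2387 = 601.7936 K

601.7936 K


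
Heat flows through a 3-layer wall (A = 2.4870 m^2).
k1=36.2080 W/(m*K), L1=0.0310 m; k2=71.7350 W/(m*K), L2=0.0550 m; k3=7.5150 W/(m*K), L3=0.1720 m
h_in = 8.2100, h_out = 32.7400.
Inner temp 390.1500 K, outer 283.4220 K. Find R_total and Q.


R_conv_in = 1/(8.2100*2.4870) = 0.0490
R_1 = 0.0310/(36.2080*2.4870) = 0.0003
R_2 = 0.0550/(71.7350*2.4870) = 0.0003
R_3 = 0.1720/(7.5150*2.4870) = 0.0092
R_conv_out = 1/(32.7400*2.4870) = 0.0123
R_total = 0.0711 K/W
Q = 106.7280 / 0.0711 = 1500.8332 W

R_total = 0.0711 K/W, Q = 1500.8332 W


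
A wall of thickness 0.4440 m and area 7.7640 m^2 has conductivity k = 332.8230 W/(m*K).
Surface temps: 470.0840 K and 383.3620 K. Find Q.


dT = 86.7220 K
Q = 332.8230 * 7.7640 * 86.7220 / 0.4440 = 504713.7920 W

504713.7920 W


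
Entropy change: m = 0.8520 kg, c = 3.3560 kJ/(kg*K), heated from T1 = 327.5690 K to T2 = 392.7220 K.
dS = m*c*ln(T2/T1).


T2/T1 = 1.1989
ln(T2/T1) = 0.1814
dS = 0.8520 * 3.3560 * 0.1814 = 0.5187 kJ/K

0.5187 kJ/K


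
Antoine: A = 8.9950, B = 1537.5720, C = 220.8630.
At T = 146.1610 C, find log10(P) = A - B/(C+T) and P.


C+T = 367.0240
B/(C+T) = 4.1893
log10(P) = 8.9950 - 4.1893 = 4.8057
P = 10^4.8057 = 63929.9665 mmHg

63929.9665 mmHg


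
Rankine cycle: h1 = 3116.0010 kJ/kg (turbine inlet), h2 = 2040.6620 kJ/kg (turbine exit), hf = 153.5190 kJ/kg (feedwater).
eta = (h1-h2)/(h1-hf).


W = 1075.3390 kJ/kg
Q_in = 2962.4820 kJ/kg
eta = 0.3630 = 36.2986%

eta = 36.2986%


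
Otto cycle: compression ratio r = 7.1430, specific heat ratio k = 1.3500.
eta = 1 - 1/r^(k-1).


r^(k-1) = 1.9900
eta = 1 - 1/1.9900 = 0.4975 = 49.7493%

49.7493%


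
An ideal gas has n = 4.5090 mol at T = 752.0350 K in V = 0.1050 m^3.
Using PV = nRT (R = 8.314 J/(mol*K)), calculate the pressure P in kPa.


P = nRT/V = 4.5090 * 8.314 * 752.0350 / 0.1050
= 28192.1572 / 0.1050 = 268496.7355 Pa = 268.4967 kPa

268.4967 kPa


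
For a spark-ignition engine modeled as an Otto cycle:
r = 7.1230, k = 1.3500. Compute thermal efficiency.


r^(k-1) = 1.9881
eta = 1 - 1/1.9881 = 0.4970 = 49.7000%

49.7000%


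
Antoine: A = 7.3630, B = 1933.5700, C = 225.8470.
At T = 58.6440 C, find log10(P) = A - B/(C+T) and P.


C+T = 284.4910
B/(C+T) = 6.7966
log10(P) = 7.3630 - 6.7966 = 0.5664
P = 10^0.5664 = 3.6847 mmHg

3.6847 mmHg


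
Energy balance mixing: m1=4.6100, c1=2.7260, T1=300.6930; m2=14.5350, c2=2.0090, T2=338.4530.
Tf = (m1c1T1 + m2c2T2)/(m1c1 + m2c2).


num = 13661.8703
den = 41.7677
Tf = 327.0920 K

327.0920 K


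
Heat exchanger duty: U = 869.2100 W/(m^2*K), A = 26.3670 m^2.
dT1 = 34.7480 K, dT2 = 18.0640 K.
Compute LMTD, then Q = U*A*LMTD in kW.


LMTD = 25.5029 K
Q = 869.2100 * 26.3670 * 25.5029 = 584486.3926 W = 584.4864 kW

584.4864 kW


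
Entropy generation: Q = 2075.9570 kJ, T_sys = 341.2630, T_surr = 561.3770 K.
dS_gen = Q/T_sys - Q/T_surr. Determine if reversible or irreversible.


dS_sys = 2075.9570/341.2630 = 6.0832 kJ/K
dS_surr = -2075.9570/561.3770 = -3.6980 kJ/K
dS_gen = 6.0832 - 3.6980 = 2.3852 kJ/K (irreversible)

dS_gen = 2.3852 kJ/K, irreversible


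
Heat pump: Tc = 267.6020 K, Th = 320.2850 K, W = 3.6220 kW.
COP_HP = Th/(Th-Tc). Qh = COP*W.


COP = 320.2850 / 52.6830 = 6.0795
Qh = 6.0795 * 3.6220 = 22.0199 kW

COP = 6.0795, Qh = 22.0199 kW


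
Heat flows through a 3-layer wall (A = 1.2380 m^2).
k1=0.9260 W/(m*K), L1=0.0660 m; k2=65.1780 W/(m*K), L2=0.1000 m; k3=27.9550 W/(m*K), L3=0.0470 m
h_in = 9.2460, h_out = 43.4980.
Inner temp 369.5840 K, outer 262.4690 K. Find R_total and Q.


R_conv_in = 1/(9.2460*1.2380) = 0.0874
R_1 = 0.0660/(0.9260*1.2380) = 0.0576
R_2 = 0.1000/(65.1780*1.2380) = 0.0012
R_3 = 0.0470/(27.9550*1.2380) = 0.0014
R_conv_out = 1/(43.4980*1.2380) = 0.0186
R_total = 0.1661 K/W
Q = 107.1150 / 0.1661 = 644.8748 W

R_total = 0.1661 K/W, Q = 644.8748 W


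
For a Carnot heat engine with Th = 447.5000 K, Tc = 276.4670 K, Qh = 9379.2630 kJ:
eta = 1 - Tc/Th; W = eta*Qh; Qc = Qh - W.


eta = 1 - 276.4670/447.5000 = 0.3822
W = 0.3822 * 9379.2630 = 3584.7229 kJ
Qc = 9379.2630 - 3584.7229 = 5794.5401 kJ

eta = 38.2197%, W = 3584.7229 kJ, Qc = 5794.5401 kJ


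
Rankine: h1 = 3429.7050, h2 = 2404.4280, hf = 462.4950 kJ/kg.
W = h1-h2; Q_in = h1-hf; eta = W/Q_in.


W = 1025.2770 kJ/kg
Q_in = 2967.2100 kJ/kg
eta = 0.3455 = 34.5536%

eta = 34.5536%


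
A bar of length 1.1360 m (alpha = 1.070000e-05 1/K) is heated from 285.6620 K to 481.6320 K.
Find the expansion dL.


dT = 195.9700 K
dL = 1.070000e-05 * 1.1360 * 195.9700 = 0.002382 m
L_final = 1.138382 m

dL = 0.002382 m


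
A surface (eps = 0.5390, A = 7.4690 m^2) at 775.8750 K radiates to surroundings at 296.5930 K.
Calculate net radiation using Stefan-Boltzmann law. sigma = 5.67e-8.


T^4 = 3.6238e+11
Tsurr^4 = 7.7383e+09
Q = 0.5390 * 5.67e-8 * 7.4690 * 3.5464e+11 = 80951.8915 W

80951.8915 W


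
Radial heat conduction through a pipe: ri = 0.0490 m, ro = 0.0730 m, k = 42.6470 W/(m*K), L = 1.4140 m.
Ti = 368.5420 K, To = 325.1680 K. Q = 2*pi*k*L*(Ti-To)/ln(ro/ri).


dT = 43.3740 K
ln(ro/ri) = 0.3986
Q = 2*pi*42.6470*1.4140*43.3740 / 0.3986 = 41225.6298 W

41225.6298 W


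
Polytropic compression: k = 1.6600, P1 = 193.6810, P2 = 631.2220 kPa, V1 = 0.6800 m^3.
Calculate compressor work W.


(k-1)/k = 0.3976
(P2/P1)^exp = 1.5996
W = 2.5152 * 193.6810 * 0.6800 * (1.5996 - 1) = 198.6076 kJ

198.6076 kJ


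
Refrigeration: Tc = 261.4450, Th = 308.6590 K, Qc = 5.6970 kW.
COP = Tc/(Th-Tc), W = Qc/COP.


COP = 261.4450 / 47.2140 = 5.5374
W = 5.6970 / 5.5374 = 1.0288 kW

COP = 5.5374, W = 1.0288 kW


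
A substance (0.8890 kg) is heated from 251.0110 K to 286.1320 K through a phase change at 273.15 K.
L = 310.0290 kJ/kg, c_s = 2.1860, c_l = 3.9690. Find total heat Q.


Q1 (sensible, solid) = 0.8890 * 2.1860 * 22.1390 = 43.0239 kJ
Q2 (latent) = 0.8890 * 310.0290 = 275.6158 kJ
Q3 (sensible, liquid) = 0.8890 * 3.9690 * 12.9820 = 45.8062 kJ
Q_total = 364.4459 kJ

364.4459 kJ


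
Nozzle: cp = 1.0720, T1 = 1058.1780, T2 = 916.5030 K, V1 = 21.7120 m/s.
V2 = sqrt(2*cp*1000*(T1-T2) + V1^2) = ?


dT = 141.6750 K
2*cp*1000*dT = 303751.2000
V1^2 = 471.4109
V2 = sqrt(304222.6109) = 551.5638 m/s

551.5638 m/s


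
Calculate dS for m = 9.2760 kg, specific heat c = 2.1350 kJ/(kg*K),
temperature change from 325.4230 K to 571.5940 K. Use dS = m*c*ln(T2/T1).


T2/T1 = 1.7565
ln(T2/T1) = 0.5633
dS = 9.2760 * 2.1350 * 0.5633 = 11.1558 kJ/K

11.1558 kJ/K


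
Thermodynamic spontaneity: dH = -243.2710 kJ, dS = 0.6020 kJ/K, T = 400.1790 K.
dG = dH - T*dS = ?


T*dS = 400.1790 * 0.6020 = 240.9078 kJ
dG = -243.2710 - 240.9078 = -484.1788 kJ (spontaneous)

dG = -484.1788 kJ, spontaneous


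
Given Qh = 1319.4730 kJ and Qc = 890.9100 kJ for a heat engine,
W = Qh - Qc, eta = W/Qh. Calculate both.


W = 1319.4730 - 890.9100 = 428.5630 kJ
eta = 428.5630 / 1319.4730 = 0.3248 = 32.4799%

W = 428.5630 kJ, eta = 32.4799%


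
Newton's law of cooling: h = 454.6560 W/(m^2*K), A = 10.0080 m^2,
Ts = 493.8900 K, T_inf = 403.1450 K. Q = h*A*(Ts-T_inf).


dT = 90.7450 K
Q = 454.6560 * 10.0080 * 90.7450 = 412907.6493 W

412907.6493 W


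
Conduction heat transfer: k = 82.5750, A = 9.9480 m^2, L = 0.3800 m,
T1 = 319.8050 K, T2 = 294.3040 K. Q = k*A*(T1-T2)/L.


dT = 25.5010 K
Q = 82.5750 * 9.9480 * 25.5010 / 0.3800 = 55126.1895 W

55126.1895 W


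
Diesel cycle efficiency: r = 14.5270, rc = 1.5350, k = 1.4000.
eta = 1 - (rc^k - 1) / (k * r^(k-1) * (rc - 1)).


r^(k-1) = 2.9166
rc^k = 1.8220
eta = 0.6237 = 62.3706%

62.3706%


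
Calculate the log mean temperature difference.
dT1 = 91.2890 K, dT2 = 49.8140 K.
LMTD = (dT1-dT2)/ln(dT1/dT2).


dT1/dT2 = 1.8326
ln(dT1/dT2) = 0.6057
LMTD = 41.4750 / 0.6057 = 68.4706 K

68.4706 K


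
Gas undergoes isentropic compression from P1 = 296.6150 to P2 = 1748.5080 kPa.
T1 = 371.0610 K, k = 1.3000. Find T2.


(k-1)/k = 0.2308
(P2/P1)^exp = 1.5059
T2 = 371.0610 * 1.5059 = 558.7881 K

558.7881 K


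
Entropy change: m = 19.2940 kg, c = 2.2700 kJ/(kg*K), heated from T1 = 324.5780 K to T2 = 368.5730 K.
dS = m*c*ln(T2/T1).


T2/T1 = 1.1355
ln(T2/T1) = 0.1271
dS = 19.2940 * 2.2700 * 0.1271 = 5.5672 kJ/K

5.5672 kJ/K


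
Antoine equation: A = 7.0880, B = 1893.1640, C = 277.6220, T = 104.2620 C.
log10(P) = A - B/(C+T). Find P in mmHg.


C+T = 381.8840
B/(C+T) = 4.9574
log10(P) = 7.0880 - 4.9574 = 2.1306
P = 10^2.1306 = 135.0728 mmHg

135.0728 mmHg


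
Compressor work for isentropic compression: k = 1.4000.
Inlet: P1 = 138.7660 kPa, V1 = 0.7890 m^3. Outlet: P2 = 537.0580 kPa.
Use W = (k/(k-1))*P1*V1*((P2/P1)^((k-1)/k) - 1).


(k-1)/k = 0.2857
(P2/P1)^exp = 1.4721
W = 3.5000 * 138.7660 * 0.7890 * (1.4721 - 1) = 180.8940 kJ

180.8940 kJ


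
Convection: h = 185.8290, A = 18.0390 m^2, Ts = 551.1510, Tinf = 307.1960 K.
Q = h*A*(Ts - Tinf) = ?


dT = 243.9550 K
Q = 185.8290 * 18.0390 * 243.9550 = 817778.4691 W

817778.4691 W


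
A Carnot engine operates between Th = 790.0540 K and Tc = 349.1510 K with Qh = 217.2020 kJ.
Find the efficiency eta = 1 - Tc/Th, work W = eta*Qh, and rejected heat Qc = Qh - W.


eta = 1 - 349.1510/790.0540 = 0.5581
W = 0.5581 * 217.2020 = 121.2133 kJ
Qc = 217.2020 - 121.2133 = 95.9887 kJ

eta = 55.8067%, W = 121.2133 kJ, Qc = 95.9887 kJ


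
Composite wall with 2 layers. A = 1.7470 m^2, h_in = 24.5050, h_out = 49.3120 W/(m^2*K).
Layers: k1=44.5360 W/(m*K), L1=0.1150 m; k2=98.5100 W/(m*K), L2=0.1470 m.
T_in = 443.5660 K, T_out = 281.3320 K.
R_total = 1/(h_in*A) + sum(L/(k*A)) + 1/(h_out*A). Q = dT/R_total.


R_conv_in = 1/(24.5050*1.7470) = 0.0234
R_1 = 0.1150/(44.5360*1.7470) = 0.0015
R_2 = 0.1470/(98.5100*1.7470) = 0.0009
R_conv_out = 1/(49.3120*1.7470) = 0.0116
R_total = 0.0373 K/W
Q = 162.2340 / 0.0373 = 4349.5469 W

R_total = 0.0373 K/W, Q = 4349.5469 W


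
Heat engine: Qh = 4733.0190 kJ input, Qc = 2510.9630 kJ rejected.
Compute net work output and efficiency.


W = 4733.0190 - 2510.9630 = 2222.0560 kJ
eta = 2222.0560 / 4733.0190 = 0.4695 = 46.9480%

W = 2222.0560 kJ, eta = 46.9480%


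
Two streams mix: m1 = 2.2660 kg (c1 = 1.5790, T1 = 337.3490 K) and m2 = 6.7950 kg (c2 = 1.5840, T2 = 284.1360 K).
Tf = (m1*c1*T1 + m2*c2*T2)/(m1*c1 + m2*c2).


num = 4265.2748
den = 14.3413
Tf = 297.4121 K

297.4121 K


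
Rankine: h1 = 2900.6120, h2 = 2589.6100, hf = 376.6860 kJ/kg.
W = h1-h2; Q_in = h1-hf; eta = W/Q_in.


W = 311.0020 kJ/kg
Q_in = 2523.9260 kJ/kg
eta = 0.1232 = 12.3222%

eta = 12.3222%


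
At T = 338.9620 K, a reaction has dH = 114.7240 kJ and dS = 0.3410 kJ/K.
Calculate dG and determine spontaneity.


T*dS = 338.9620 * 0.3410 = 115.5860 kJ
dG = 114.7240 - 115.5860 = -0.8620 kJ (spontaneous)

dG = -0.8620 kJ, spontaneous


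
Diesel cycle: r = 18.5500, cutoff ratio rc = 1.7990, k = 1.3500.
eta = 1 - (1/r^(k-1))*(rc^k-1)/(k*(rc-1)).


r^(k-1) = 2.7792
rc^k = 2.2095
eta = 0.5965 = 59.6539%

59.6539%


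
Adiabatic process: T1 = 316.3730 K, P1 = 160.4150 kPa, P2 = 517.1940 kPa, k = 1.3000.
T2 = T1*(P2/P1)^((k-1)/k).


(k-1)/k = 0.2308
(P2/P1)^exp = 1.3102
T2 = 316.3730 * 1.3102 = 414.4999 K

414.4999 K


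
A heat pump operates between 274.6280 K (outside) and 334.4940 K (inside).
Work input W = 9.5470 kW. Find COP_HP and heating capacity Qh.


COP = 334.4940 / 59.8660 = 5.5874
Qh = 5.5874 * 9.5470 = 53.3427 kW

COP = 5.5874, Qh = 53.3427 kW


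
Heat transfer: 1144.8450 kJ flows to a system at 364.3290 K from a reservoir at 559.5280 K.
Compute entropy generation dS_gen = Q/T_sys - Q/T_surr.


dS_sys = 1144.8450/364.3290 = 3.1423 kJ/K
dS_surr = -1144.8450/559.5280 = -2.0461 kJ/K
dS_gen = 3.1423 - 2.0461 = 1.0962 kJ/K (irreversible)

dS_gen = 1.0962 kJ/K, irreversible


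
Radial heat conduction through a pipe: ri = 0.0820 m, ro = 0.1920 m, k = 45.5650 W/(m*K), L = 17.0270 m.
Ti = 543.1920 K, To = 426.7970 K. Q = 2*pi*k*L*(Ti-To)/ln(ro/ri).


dT = 116.3950 K
ln(ro/ri) = 0.8508
Q = 2*pi*45.5650*17.0270*116.3950 / 0.8508 = 666911.8125 W

666911.8125 W


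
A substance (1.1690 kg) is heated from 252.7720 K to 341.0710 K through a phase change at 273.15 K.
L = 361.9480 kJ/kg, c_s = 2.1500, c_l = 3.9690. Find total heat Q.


Q1 (sensible, solid) = 1.1690 * 2.1500 * 20.3780 = 51.2170 kJ
Q2 (latent) = 1.1690 * 361.9480 = 423.1172 kJ
Q3 (sensible, liquid) = 1.1690 * 3.9690 * 67.9210 = 315.1372 kJ
Q_total = 789.4715 kJ

789.4715 kJ


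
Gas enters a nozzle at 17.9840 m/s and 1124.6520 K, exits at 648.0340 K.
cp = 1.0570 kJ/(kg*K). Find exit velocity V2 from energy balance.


dT = 476.6180 K
2*cp*1000*dT = 1007570.4520
V1^2 = 323.4243
V2 = sqrt(1007893.8763) = 1003.9392 m/s

1003.9392 m/s


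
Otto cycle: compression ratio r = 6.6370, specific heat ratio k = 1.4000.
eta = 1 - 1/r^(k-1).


r^(k-1) = 2.1320
eta = 1 - 1/2.1320 = 0.5310 = 53.0958%

53.0958%


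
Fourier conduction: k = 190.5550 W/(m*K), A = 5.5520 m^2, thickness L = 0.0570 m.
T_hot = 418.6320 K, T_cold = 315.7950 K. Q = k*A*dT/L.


dT = 102.8370 K
Q = 190.5550 * 5.5520 * 102.8370 / 0.0570 = 1908729.3400 W

1908729.3400 W


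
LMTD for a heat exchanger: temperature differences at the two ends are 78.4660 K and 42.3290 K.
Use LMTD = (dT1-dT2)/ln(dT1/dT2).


dT1/dT2 = 1.8537
ln(dT1/dT2) = 0.6172
LMTD = 36.1370 / 0.6172 = 58.5506 K

58.5506 K


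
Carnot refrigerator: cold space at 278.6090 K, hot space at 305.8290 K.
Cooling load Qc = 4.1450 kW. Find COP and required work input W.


COP = 278.6090 / 27.2200 = 10.2355
W = 4.1450 / 10.2355 = 0.4050 kW

COP = 10.2355, W = 0.4050 kW


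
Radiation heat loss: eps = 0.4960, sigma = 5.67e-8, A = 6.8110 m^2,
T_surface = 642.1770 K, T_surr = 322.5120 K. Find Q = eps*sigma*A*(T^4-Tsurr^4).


T^4 = 1.7007e+11
Tsurr^4 = 1.0819e+10
Q = 0.4960 * 5.67e-8 * 6.8110 * 1.5925e+11 = 30503.4325 W

30503.4325 W


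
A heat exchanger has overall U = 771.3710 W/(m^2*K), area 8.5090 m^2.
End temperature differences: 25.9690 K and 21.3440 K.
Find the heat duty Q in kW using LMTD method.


LMTD = 23.5810 K
Q = 771.3710 * 8.5090 * 23.5810 = 154775.8617 W = 154.7759 kW

154.7759 kW


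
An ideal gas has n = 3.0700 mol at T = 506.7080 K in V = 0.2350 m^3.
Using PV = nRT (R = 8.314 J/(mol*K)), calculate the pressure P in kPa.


P = nRT/V = 3.0700 * 8.314 * 506.7080 / 0.2350
= 12933.2049 / 0.2350 = 55034.9143 Pa = 55.0349 kPa

55.0349 kPa


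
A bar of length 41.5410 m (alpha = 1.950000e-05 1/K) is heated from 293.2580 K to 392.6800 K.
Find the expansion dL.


dT = 99.4220 K
dL = 1.950000e-05 * 41.5410 * 99.4220 = 0.080537 m
L_final = 41.621537 m

dL = 0.080537 m


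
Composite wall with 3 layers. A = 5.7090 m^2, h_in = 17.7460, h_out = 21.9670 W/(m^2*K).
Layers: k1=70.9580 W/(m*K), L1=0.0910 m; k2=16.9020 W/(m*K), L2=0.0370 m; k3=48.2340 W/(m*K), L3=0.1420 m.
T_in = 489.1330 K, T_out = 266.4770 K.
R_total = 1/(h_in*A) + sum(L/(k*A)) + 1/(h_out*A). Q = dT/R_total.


R_conv_in = 1/(17.7460*5.7090) = 0.0099
R_1 = 0.0910/(70.9580*5.7090) = 0.0002
R_2 = 0.0370/(16.9020*5.7090) = 0.0004
R_3 = 0.1420/(48.2340*5.7090) = 0.0005
R_conv_out = 1/(21.9670*5.7090) = 0.0080
R_total = 0.0190 K/W
Q = 222.6560 / 0.0190 = 11738.4240 W

R_total = 0.0190 K/W, Q = 11738.4240 W


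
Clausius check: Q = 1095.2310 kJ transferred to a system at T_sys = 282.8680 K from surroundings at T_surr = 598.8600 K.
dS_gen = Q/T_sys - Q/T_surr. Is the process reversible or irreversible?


dS_sys = 1095.2310/282.8680 = 3.8719 kJ/K
dS_surr = -1095.2310/598.8600 = -1.8289 kJ/K
dS_gen = 3.8719 - 1.8289 = 2.0430 kJ/K (irreversible)

dS_gen = 2.0430 kJ/K, irreversible


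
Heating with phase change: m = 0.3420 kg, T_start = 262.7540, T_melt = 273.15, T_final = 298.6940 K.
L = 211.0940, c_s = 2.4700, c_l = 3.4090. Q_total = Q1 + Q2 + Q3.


Q1 (sensible, solid) = 0.3420 * 2.4700 * 10.3960 = 8.7819 kJ
Q2 (latent) = 0.3420 * 211.0940 = 72.1941 kJ
Q3 (sensible, liquid) = 0.3420 * 3.4090 * 25.5440 = 29.7812 kJ
Q_total = 110.7573 kJ

110.7573 kJ


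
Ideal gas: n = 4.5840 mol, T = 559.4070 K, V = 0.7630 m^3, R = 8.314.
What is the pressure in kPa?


P = nRT/V = 4.5840 * 8.314 * 559.4070 / 0.7630
= 21319.7705 / 0.7630 = 27942.0321 Pa = 27.9420 kPa

27.9420 kPa


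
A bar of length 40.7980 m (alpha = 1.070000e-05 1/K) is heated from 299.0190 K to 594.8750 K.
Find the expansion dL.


dT = 295.8560 K
dL = 1.070000e-05 * 40.7980 * 295.8560 = 0.129153 m
L_final = 40.927153 m

dL = 0.129153 m


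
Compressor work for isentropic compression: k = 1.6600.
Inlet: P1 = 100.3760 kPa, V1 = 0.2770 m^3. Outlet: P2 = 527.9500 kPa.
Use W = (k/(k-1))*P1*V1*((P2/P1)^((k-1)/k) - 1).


(k-1)/k = 0.3976
(P2/P1)^exp = 1.9349
W = 2.5152 * 100.3760 * 0.2770 * (1.9349 - 1) = 65.3758 kJ

65.3758 kJ


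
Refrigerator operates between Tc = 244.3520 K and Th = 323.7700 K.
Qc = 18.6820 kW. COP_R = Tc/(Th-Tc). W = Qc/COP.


COP = 244.3520 / 79.4180 = 3.0768
W = 18.6820 / 3.0768 = 6.0719 kW

COP = 3.0768, W = 6.0719 kW


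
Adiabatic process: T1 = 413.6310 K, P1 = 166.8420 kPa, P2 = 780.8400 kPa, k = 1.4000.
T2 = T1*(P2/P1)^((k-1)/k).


(k-1)/k = 0.2857
(P2/P1)^exp = 1.5542
T2 = 413.6310 * 1.5542 = 642.8579 K

642.8579 K


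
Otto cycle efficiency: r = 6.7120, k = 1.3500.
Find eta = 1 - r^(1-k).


r^(k-1) = 1.9471
eta = 1 - 1/1.9471 = 0.4864 = 48.6427%

48.6427%


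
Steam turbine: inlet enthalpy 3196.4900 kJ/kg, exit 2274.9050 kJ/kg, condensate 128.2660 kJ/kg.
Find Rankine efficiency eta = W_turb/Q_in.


W = 921.5850 kJ/kg
Q_in = 3068.2240 kJ/kg
eta = 0.3004 = 30.0364%

eta = 30.0364%


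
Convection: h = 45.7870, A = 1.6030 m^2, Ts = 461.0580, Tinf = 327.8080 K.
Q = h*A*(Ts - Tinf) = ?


dT = 133.2500 K
Q = 45.7870 * 1.6030 * 133.2500 = 9780.0918 W

9780.0918 W


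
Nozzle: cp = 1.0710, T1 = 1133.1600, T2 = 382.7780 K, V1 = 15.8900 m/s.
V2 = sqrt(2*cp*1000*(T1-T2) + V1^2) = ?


dT = 750.3820 K
2*cp*1000*dT = 1607318.2440
V1^2 = 252.4921
V2 = sqrt(1607570.7361) = 1267.9001 m/s

1267.9001 m/s


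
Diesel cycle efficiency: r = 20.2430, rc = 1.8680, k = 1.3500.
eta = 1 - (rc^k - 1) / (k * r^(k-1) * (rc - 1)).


r^(k-1) = 2.8655
rc^k = 2.3247
eta = 0.6055 = 60.5494%

60.5494%


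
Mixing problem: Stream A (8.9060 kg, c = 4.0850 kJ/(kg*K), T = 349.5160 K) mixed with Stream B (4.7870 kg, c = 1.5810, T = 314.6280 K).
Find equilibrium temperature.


num = 15096.9275
den = 43.9493
Tf = 343.5081 K

343.5081 K


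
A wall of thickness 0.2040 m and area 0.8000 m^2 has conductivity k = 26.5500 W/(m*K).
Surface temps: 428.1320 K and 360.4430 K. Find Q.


dT = 67.6890 K
Q = 26.5500 * 0.8000 * 67.6890 / 0.2040 = 7047.6194 W

7047.6194 W


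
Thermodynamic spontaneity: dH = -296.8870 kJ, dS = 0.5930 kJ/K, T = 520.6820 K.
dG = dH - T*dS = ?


T*dS = 520.6820 * 0.5930 = 308.7644 kJ
dG = -296.8870 - 308.7644 = -605.6514 kJ (spontaneous)

dG = -605.6514 kJ, spontaneous


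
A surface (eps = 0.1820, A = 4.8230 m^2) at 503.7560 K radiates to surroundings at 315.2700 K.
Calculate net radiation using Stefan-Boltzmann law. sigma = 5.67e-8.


T^4 = 6.4399e+10
Tsurr^4 = 9.8794e+09
Q = 0.1820 * 5.67e-8 * 4.8230 * 5.4520e+10 = 2713.4792 W

2713.4792 W


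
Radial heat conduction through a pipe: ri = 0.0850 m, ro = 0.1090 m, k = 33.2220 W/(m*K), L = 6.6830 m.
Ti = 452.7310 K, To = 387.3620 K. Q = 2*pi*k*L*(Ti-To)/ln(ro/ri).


dT = 65.3690 K
ln(ro/ri) = 0.2487
Q = 2*pi*33.2220*6.6830*65.3690 / 0.2487 = 366673.1013 W

366673.1013 W


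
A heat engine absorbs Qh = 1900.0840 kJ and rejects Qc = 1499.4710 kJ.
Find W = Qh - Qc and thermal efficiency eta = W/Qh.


W = 1900.0840 - 1499.4710 = 400.6130 kJ
eta = 400.6130 / 1900.0840 = 0.2108 = 21.0840%

W = 400.6130 kJ, eta = 21.0840%


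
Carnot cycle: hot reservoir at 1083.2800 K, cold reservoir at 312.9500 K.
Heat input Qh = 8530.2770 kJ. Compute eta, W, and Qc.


eta = 1 - 312.9500/1083.2800 = 0.7111
W = 0.7111 * 8530.2770 = 6065.9555 kJ
Qc = 8530.2770 - 6065.9555 = 2464.3215 kJ

eta = 71.1109%, W = 6065.9555 kJ, Qc = 2464.3215 kJ


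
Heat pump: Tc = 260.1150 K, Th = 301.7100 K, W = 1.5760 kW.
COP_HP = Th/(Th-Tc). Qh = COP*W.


COP = 301.7100 / 41.5950 = 7.2535
Qh = 7.2535 * 1.5760 = 11.4315 kW

COP = 7.2535, Qh = 11.4315 kW


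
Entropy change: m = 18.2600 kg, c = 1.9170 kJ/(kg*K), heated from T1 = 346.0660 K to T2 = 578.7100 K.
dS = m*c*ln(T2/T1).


T2/T1 = 1.6723
ln(T2/T1) = 0.5142
dS = 18.2600 * 1.9170 * 0.5142 = 17.9983 kJ/K

17.9983 kJ/K


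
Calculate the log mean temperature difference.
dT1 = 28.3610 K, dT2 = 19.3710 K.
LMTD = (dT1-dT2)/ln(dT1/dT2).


dT1/dT2 = 1.4641
ln(dT1/dT2) = 0.3812
LMTD = 8.9900 / 0.3812 = 23.5811 K

23.5811 K


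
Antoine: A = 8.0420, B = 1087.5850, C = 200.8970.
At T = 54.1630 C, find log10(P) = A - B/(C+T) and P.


C+T = 255.0600
B/(C+T) = 4.2640
log10(P) = 8.0420 - 4.2640 = 3.7780
P = 10^3.7780 = 5997.4148 mmHg

5997.4148 mmHg


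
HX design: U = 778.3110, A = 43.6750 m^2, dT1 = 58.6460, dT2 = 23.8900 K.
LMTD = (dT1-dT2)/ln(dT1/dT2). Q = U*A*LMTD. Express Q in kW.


LMTD = 38.7012 K
Q = 778.3110 * 43.6750 * 38.7012 = 1315560.4318 W = 1315.5604 kW

1315.5604 kW


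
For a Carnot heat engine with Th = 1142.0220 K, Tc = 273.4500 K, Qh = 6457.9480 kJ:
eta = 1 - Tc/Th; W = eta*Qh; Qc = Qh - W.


eta = 1 - 273.4500/1142.0220 = 0.7606
W = 0.7606 * 6457.9480 = 4911.6329 kJ
Qc = 6457.9480 - 4911.6329 = 1546.3151 kJ

eta = 76.0556%, W = 4911.6329 kJ, Qc = 1546.3151 kJ


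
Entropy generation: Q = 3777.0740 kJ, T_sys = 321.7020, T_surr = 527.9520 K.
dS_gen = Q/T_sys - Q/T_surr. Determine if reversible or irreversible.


dS_sys = 3777.0740/321.7020 = 11.7409 kJ/K
dS_surr = -3777.0740/527.9520 = -7.1542 kJ/K
dS_gen = 11.7409 - 7.1542 = 4.5867 kJ/K (irreversible)

dS_gen = 4.5867 kJ/K, irreversible


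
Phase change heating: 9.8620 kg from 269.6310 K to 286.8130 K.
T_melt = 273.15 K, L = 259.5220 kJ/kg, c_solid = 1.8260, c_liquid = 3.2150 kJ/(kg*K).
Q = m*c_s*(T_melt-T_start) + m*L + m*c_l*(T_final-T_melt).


Q1 (sensible, solid) = 9.8620 * 1.8260 * 3.5190 = 63.3702 kJ
Q2 (latent) = 9.8620 * 259.5220 = 2559.4060 kJ
Q3 (sensible, liquid) = 9.8620 * 3.2150 * 13.6630 = 433.2036 kJ
Q_total = 3055.9797 kJ

3055.9797 kJ


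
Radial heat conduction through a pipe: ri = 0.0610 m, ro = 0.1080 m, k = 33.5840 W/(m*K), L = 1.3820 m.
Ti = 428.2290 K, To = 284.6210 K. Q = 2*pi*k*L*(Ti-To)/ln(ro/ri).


dT = 143.6080 K
ln(ro/ri) = 0.5713
Q = 2*pi*33.5840*1.3820*143.6080 / 0.5713 = 73310.6645 W

73310.6645 W


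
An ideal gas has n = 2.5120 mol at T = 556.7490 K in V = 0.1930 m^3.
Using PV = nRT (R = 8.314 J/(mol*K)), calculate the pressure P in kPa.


P = nRT/V = 2.5120 * 8.314 * 556.7490 / 0.1930
= 11627.5737 / 0.1930 = 60246.4959 Pa = 60.2465 kPa

60.2465 kPa


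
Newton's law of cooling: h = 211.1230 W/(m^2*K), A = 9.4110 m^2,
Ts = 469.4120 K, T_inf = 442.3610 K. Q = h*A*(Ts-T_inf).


dT = 27.0510 K
Q = 211.1230 * 9.4110 * 27.0510 = 53747.0517 W

53747.0517 W


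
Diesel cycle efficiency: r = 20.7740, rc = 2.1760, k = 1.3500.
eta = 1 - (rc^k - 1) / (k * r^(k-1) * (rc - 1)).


r^(k-1) = 2.8916
rc^k = 2.8565
eta = 0.5956 = 59.5583%

59.5583%


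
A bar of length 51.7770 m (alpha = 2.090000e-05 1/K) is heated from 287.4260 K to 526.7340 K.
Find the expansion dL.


dT = 239.3080 K
dL = 2.090000e-05 * 51.7770 * 239.3080 = 0.258965 m
L_final = 52.035965 m

dL = 0.258965 m


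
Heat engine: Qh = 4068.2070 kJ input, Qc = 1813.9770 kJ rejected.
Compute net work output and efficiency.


W = 4068.2070 - 1813.9770 = 2254.2300 kJ
eta = 2254.2300 / 4068.2070 = 0.5541 = 55.4109%

W = 2254.2300 kJ, eta = 55.4109%


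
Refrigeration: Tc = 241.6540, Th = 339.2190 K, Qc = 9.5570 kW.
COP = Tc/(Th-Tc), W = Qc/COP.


COP = 241.6540 / 97.5650 = 2.4769
W = 9.5570 / 2.4769 = 3.8585 kW

COP = 2.4769, W = 3.8585 kW


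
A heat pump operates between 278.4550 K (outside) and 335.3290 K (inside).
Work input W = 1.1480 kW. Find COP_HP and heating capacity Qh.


COP = 335.3290 / 56.8740 = 5.8960
Qh = 5.8960 * 1.1480 = 6.7686 kW

COP = 5.8960, Qh = 6.7686 kW


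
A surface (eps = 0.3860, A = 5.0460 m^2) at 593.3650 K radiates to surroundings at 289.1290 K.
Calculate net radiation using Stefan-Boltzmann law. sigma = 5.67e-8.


T^4 = 1.2396e+11
Tsurr^4 = 6.9882e+09
Q = 0.3860 * 5.67e-8 * 5.0460 * 1.1697e+11 = 12918.2953 W

12918.2953 W


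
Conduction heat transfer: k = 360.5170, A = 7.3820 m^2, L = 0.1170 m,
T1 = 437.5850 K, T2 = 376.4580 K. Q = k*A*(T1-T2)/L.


dT = 61.1270 K
Q = 360.5170 * 7.3820 * 61.1270 / 0.1170 = 1390423.2126 W

1390423.2126 W


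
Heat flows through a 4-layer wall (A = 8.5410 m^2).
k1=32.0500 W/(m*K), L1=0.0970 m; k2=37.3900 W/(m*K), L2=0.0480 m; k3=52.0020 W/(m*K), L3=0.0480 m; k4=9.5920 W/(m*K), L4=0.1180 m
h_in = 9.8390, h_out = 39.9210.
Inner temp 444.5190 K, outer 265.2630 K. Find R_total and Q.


R_conv_in = 1/(9.8390*8.5410) = 0.0119
R_1 = 0.0970/(32.0500*8.5410) = 0.0004
R_2 = 0.0480/(37.3900*8.5410) = 0.0002
R_3 = 0.0480/(52.0020*8.5410) = 0.0001
R_4 = 0.1180/(9.5920*8.5410) = 0.0014
R_conv_out = 1/(39.9210*8.5410) = 0.0029
R_total = 0.0169 K/W
Q = 179.2560 / 0.0169 = 10615.8244 W

R_total = 0.0169 K/W, Q = 10615.8244 W


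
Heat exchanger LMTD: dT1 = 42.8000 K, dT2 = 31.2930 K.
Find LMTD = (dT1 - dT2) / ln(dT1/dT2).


dT1/dT2 = 1.3677
ln(dT1/dT2) = 0.3131
LMTD = 11.5070 / 0.3131 = 36.7467 K

36.7467 K


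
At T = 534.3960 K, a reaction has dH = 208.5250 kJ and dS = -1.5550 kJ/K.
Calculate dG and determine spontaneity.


T*dS = 534.3960 * -1.5550 = -830.9858 kJ
dG = 208.5250 + 830.9858 = 1039.5108 kJ (non-spontaneous)

dG = 1039.5108 kJ, non-spontaneous


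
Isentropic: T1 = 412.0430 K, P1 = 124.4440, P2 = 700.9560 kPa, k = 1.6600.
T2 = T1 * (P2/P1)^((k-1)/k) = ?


(k-1)/k = 0.3976
(P2/P1)^exp = 1.9883
T2 = 412.0430 * 1.9883 = 819.2573 K

819.2573 K


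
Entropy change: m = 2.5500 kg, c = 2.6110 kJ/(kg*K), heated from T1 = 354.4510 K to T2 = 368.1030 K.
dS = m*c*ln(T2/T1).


T2/T1 = 1.0385
ln(T2/T1) = 0.0378
dS = 2.5500 * 2.6110 * 0.0378 = 0.2516 kJ/K

0.2516 kJ/K


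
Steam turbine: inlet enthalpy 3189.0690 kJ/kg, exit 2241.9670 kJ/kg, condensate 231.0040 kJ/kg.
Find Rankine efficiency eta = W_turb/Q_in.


W = 947.1020 kJ/kg
Q_in = 2958.0650 kJ/kg
eta = 0.3202 = 32.0176%

eta = 32.0176%


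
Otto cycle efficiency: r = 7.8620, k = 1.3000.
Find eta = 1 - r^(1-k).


r^(k-1) = 1.8564
eta = 1 - 1/1.8564 = 0.4613 = 46.1309%

46.1309%


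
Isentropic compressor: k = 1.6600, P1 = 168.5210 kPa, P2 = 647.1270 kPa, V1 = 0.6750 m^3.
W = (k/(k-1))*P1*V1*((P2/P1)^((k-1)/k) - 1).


(k-1)/k = 0.3976
(P2/P1)^exp = 1.7074
W = 2.5152 * 168.5210 * 0.6750 * (1.7074 - 1) = 202.3788 kJ

202.3788 kJ


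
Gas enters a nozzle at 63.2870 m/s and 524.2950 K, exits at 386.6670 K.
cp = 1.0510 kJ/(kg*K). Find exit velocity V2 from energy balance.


dT = 137.6280 K
2*cp*1000*dT = 289294.0560
V1^2 = 4005.2444
V2 = sqrt(293299.3004) = 541.5711 m/s

541.5711 m/s


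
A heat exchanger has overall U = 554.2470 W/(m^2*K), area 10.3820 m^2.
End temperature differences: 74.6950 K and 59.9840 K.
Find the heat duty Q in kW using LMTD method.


LMTD = 67.0708 K
Q = 554.2470 * 10.3820 * 67.0708 = 385938.4488 W = 385.9384 kW

385.9384 kW


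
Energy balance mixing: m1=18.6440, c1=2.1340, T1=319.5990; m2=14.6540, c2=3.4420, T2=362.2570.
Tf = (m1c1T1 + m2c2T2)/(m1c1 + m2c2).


num = 30987.5659
den = 90.2254
Tf = 343.4463 K

343.4463 K


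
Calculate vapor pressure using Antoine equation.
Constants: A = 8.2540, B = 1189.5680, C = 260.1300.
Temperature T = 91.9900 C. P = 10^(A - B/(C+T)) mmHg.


C+T = 352.1200
B/(C+T) = 3.3783
log10(P) = 8.2540 - 3.3783 = 4.8757
P = 10^4.8757 = 75109.8939 mmHg

75109.8939 mmHg


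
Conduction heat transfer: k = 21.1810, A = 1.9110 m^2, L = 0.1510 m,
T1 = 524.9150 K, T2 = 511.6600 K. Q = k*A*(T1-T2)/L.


dT = 13.2550 K
Q = 21.1810 * 1.9110 * 13.2550 / 0.1510 = 3553.1205 W

3553.1205 W


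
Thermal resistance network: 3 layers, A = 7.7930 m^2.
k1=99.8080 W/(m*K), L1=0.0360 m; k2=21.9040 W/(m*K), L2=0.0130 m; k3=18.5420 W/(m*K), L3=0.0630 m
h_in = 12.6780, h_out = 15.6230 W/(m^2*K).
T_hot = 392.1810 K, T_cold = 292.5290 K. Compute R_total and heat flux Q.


R_conv_in = 1/(12.6780*7.7930) = 0.0101
R_1 = 0.0360/(99.8080*7.7930) = 4.6284e-05
R_2 = 0.0130/(21.9040*7.7930) = 7.6158e-05
R_3 = 0.0630/(18.5420*7.7930) = 0.0004
R_conv_out = 1/(15.6230*7.7930) = 0.0082
R_total = 0.0189 K/W
Q = 99.6520 / 0.0189 = 5274.4128 W

R_total = 0.0189 K/W, Q = 5274.4128 W


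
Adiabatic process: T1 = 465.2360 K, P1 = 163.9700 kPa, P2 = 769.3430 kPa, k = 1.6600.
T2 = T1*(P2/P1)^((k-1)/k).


(k-1)/k = 0.3976
(P2/P1)^exp = 1.8489
T2 = 465.2360 * 1.8489 = 860.1968 K

860.1968 K


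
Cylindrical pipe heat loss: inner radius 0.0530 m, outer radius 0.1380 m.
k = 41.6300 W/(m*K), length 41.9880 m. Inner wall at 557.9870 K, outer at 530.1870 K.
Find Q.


dT = 27.8000 K
ln(ro/ri) = 0.9570
Q = 2*pi*41.6300*41.9880*27.8000 / 0.9570 = 319052.1493 W

319052.1493 W


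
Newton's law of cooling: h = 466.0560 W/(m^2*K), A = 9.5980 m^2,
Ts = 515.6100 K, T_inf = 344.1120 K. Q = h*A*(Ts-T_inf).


dT = 171.4980 K
Q = 466.0560 * 9.5980 * 171.4980 = 767145.7948 W

767145.7948 W


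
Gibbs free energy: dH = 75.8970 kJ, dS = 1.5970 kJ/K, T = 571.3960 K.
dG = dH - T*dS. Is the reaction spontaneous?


T*dS = 571.3960 * 1.5970 = 912.5194 kJ
dG = 75.8970 - 912.5194 = -836.6224 kJ (spontaneous)

dG = -836.6224 kJ, spontaneous


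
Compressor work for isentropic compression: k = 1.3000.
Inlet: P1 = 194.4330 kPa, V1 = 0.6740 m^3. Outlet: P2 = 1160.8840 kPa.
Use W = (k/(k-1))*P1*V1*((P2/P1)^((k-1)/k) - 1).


(k-1)/k = 0.2308
(P2/P1)^exp = 1.5104
W = 4.3333 * 194.4330 * 0.6740 * (1.5104 - 1) = 289.8217 kJ

289.8217 kJ


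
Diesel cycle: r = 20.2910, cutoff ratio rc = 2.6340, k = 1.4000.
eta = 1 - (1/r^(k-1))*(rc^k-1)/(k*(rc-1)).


r^(k-1) = 3.3337
rc^k = 3.8803
eta = 0.6223 = 62.2313%

62.2313%


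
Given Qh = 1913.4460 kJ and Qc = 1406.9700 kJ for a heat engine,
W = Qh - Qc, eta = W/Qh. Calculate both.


W = 1913.4460 - 1406.9700 = 506.4760 kJ
eta = 506.4760 / 1913.4460 = 0.2647 = 26.4693%

W = 506.4760 kJ, eta = 26.4693%


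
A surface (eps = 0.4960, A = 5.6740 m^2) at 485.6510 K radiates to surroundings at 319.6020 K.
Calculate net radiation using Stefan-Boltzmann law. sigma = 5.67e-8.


T^4 = 5.5628e+10
Tsurr^4 = 1.0434e+10
Q = 0.4960 * 5.67e-8 * 5.6740 * 4.5195e+10 = 7211.7785 W

7211.7785 W


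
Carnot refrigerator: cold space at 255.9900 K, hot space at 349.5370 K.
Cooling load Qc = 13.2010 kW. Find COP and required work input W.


COP = 255.9900 / 93.5470 = 2.7365
W = 13.2010 / 2.7365 = 4.8241 kW

COP = 2.7365, W = 4.8241 kW


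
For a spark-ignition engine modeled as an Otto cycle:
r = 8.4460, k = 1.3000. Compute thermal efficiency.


r^(k-1) = 1.8967
eta = 1 - 1/1.8967 = 0.4728 = 47.2764%

47.2764%


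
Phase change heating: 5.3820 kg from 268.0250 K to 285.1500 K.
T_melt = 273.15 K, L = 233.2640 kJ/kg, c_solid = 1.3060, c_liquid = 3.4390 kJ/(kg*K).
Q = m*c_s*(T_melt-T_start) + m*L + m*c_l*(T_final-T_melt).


Q1 (sensible, solid) = 5.3820 * 1.3060 * 5.1250 = 36.0231 kJ
Q2 (latent) = 5.3820 * 233.2640 = 1255.4268 kJ
Q3 (sensible, liquid) = 5.3820 * 3.4390 * 12.0000 = 222.1044 kJ
Q_total = 1513.5543 kJ

1513.5543 kJ


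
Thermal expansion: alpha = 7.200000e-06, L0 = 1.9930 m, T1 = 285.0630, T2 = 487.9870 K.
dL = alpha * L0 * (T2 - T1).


dT = 202.9240 K
dL = 7.200000e-06 * 1.9930 * 202.9240 = 0.002912 m
L_final = 1.995912 m

dL = 0.002912 m


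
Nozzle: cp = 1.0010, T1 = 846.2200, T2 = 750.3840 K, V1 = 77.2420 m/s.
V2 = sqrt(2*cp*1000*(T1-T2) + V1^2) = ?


dT = 95.8360 K
2*cp*1000*dT = 191863.6720
V1^2 = 5966.3266
V2 = sqrt(197829.9986) = 444.7808 m/s

444.7808 m/s


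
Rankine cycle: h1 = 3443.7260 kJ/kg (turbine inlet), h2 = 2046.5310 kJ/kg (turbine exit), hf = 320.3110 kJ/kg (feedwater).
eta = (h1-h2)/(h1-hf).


W = 1397.1950 kJ/kg
Q_in = 3123.4150 kJ/kg
eta = 0.4473 = 44.7329%

eta = 44.7329%


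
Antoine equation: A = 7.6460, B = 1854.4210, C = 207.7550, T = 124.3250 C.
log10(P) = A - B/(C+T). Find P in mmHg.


C+T = 332.0800
B/(C+T) = 5.5843
log10(P) = 7.6460 - 5.5843 = 2.0617
P = 10^2.0617 = 115.2763 mmHg

115.2763 mmHg


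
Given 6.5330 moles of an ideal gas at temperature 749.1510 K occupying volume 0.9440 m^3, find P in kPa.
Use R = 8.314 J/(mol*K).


P = nRT/V = 6.5330 * 8.314 * 749.1510 / 0.9440
= 40690.4078 / 0.9440 = 43104.2455 Pa = 43.1042 kPa

43.1042 kPa


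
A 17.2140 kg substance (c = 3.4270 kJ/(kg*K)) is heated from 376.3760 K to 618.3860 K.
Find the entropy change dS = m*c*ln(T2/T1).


T2/T1 = 1.6430
ln(T2/T1) = 0.4965
dS = 17.2140 * 3.4270 * 0.4965 = 29.2911 kJ/K

29.2911 kJ/K


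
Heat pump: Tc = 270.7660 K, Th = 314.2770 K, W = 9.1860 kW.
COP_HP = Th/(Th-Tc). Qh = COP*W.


COP = 314.2770 / 43.5110 = 7.2229
Qh = 7.2229 * 9.1860 = 66.3499 kW

COP = 7.2229, Qh = 66.3499 kW


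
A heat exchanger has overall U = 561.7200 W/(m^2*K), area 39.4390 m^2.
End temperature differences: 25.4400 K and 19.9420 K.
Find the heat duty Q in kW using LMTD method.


LMTD = 22.5795 K
Q = 561.7200 * 39.4390 * 22.5795 = 500219.9907 W = 500.2200 kW

500.2200 kW


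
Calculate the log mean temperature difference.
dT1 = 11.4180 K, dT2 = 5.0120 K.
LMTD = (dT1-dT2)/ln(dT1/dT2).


dT1/dT2 = 2.2781
ln(dT1/dT2) = 0.8234
LMTD = 6.4060 / 0.8234 = 7.7804 K

7.7804 K


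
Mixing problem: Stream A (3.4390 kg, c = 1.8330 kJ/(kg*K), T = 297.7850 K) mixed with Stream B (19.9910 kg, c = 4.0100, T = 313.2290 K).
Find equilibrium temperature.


num = 26986.8048
den = 86.4676
Tf = 312.1031 K

312.1031 K


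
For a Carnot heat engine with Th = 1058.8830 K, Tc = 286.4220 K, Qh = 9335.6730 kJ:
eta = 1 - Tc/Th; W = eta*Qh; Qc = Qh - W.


eta = 1 - 286.4220/1058.8830 = 0.7295
W = 0.7295 * 9335.6730 = 6810.4250 kJ
Qc = 9335.6730 - 6810.4250 = 2525.2480 kJ

eta = 72.9506%, W = 6810.4250 kJ, Qc = 2525.2480 kJ


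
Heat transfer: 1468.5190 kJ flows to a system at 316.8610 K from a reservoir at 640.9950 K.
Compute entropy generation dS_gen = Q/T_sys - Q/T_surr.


dS_sys = 1468.5190/316.8610 = 4.6346 kJ/K
dS_surr = -1468.5190/640.9950 = -2.2910 kJ/K
dS_gen = 4.6346 - 2.2910 = 2.3436 kJ/K (irreversible)

dS_gen = 2.3436 kJ/K, irreversible


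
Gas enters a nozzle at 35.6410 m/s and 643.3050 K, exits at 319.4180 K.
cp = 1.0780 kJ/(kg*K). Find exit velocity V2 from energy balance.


dT = 323.8870 K
2*cp*1000*dT = 698300.3720
V1^2 = 1270.2809
V2 = sqrt(699570.6529) = 836.4034 m/s

836.4034 m/s


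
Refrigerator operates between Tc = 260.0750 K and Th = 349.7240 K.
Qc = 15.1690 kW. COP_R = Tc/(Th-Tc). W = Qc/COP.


COP = 260.0750 / 89.6490 = 2.9010
W = 15.1690 / 2.9010 = 5.2288 kW

COP = 2.9010, W = 5.2288 kW


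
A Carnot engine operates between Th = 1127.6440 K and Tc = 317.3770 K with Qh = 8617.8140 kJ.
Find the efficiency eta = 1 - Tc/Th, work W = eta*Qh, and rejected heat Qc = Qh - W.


eta = 1 - 317.3770/1127.6440 = 0.7185
W = 0.7185 * 8617.8140 = 6192.3181 kJ
Qc = 8617.8140 - 6192.3181 = 2425.4959 kJ

eta = 71.8549%, W = 6192.3181 kJ, Qc = 2425.4959 kJ


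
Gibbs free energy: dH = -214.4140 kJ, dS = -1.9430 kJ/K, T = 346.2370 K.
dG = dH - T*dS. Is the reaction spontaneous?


T*dS = 346.2370 * -1.9430 = -672.7385 kJ
dG = -214.4140 + 672.7385 = 458.3245 kJ (non-spontaneous)

dG = 458.3245 kJ, non-spontaneous


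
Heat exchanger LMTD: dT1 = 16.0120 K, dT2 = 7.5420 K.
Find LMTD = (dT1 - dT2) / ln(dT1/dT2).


dT1/dT2 = 2.1230
ln(dT1/dT2) = 0.7529
LMTD = 8.4700 / 0.7529 = 11.2506 K

11.2506 K


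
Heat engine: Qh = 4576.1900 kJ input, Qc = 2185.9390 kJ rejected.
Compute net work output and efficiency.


W = 4576.1900 - 2185.9390 = 2390.2510 kJ
eta = 2390.2510 / 4576.1900 = 0.5223 = 52.2323%

W = 2390.2510 kJ, eta = 52.2323%


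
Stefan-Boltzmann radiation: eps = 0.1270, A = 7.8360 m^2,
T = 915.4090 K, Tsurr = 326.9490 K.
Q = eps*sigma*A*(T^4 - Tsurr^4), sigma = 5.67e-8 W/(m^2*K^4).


T^4 = 7.0220e+11
Tsurr^4 = 1.1427e+10
Q = 0.1270 * 5.67e-8 * 7.8360 * 6.9077e+11 = 38977.7394 W

38977.7394 W


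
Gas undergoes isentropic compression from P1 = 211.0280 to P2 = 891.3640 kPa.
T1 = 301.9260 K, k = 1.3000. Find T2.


(k-1)/k = 0.2308
(P2/P1)^exp = 1.3944
T2 = 301.9260 * 1.3944 = 421.0138 K

421.0138 K


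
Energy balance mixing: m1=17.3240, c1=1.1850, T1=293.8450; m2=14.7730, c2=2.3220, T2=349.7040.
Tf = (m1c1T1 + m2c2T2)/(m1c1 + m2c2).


num = 18028.1898
den = 54.8318
Tf = 328.7905 K

328.7905 K


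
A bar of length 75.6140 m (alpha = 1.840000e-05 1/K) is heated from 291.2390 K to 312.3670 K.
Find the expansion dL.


dT = 21.1280 K
dL = 1.840000e-05 * 75.6140 * 21.1280 = 0.029395 m
L_final = 75.643395 m

dL = 0.029395 m


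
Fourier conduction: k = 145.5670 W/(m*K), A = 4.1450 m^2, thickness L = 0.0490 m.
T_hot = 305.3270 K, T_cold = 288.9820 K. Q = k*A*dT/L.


dT = 16.3450 K
Q = 145.5670 * 4.1450 * 16.3450 / 0.0490 = 201268.7324 W

201268.7324 W


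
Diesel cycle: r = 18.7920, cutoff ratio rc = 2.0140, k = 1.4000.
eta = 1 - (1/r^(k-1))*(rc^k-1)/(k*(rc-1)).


r^(k-1) = 3.2329
rc^k = 2.6649
eta = 0.6372 = 63.7226%

63.7226%


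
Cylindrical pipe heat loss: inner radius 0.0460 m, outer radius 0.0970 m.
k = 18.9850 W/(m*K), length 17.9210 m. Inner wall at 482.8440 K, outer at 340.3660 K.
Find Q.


dT = 142.4780 K
ln(ro/ri) = 0.7461
Q = 2*pi*18.9850*17.9210*142.4780 / 0.7461 = 408245.2930 W

408245.2930 W


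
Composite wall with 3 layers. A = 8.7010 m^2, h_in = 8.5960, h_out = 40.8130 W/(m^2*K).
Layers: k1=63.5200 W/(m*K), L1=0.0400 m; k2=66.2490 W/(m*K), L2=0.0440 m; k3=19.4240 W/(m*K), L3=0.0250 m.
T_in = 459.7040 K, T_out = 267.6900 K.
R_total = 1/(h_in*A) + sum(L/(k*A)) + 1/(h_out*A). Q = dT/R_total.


R_conv_in = 1/(8.5960*8.7010) = 0.0134
R_1 = 0.0400/(63.5200*8.7010) = 7.2374e-05
R_2 = 0.0440/(66.2490*8.7010) = 7.6332e-05
R_3 = 0.0250/(19.4240*8.7010) = 0.0001
R_conv_out = 1/(40.8130*8.7010) = 0.0028
R_total = 0.0165 K/W
Q = 192.0140 / 0.0165 = 11649.4139 W

R_total = 0.0165 K/W, Q = 11649.4139 W
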